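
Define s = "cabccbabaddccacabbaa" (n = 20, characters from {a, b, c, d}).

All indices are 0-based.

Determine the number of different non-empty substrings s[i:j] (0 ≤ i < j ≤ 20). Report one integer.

186

rank→(start, suffix):
  0 → (19, 'a')
  1 → (18, 'aa')
  2 → (6, 'abaddccacabbaa')
  3 → (15, 'abbaa')
  4 → (1, 'abccbabaddccacabbaa')
  5 → (13, 'acabbaa')
  6 → (8, 'addccacabbaa')
  7 → (17, 'baa')
  8 → (5, 'babaddccacabbaa')
  9 → (7, 'baddccacabbaa')
  10 → (16, 'bbaa')
  11 → (2, 'bccbabaddccacabbaa')
  12 → (14, 'cabbaa')
  13 → (0, 'cabccbabaddccacabbaa')
  14 → (12, 'cacabbaa')
  15 → (4, 'cbabaddccacabbaa')
  16 → (11, 'ccacabbaa')
  17 → (3, 'ccbabaddccacabbaa')
  18 → (10, 'dccacabbaa')
  19 → (9, 'ddccacabbaa')

SA = [19, 18, 6, 15, 1, 13, 8, 17, 5, 7, 16, 2, 14, 0, 12, 4, 11, 3, 10, 9]
rank  pair      lcp
   1  s[19:],s[18:]  1  'a'
   2  s[18:],s[6:]  1  'a'
   3  s[6:],s[15:]  2  'ab'
   4  s[15:],s[1:]  2  'ab'
   5  s[1:],s[13:]  1  'a'
   6  s[13:],s[8:]  1  'a'
   7  s[8:],s[17:]  0  ''
   8  s[17:],s[5:]  2  'ba'
   9  s[5:],s[7:]  2  'ba'
  10  s[7:],s[16:]  1  'b'
  11  s[16:],s[2:]  1  'b'
  12  s[2:],s[14:]  0  ''
  13  s[14:],s[0:]  3  'cab'
  14  s[0:],s[12:]  2  'ca'
  15  s[12:],s[4:]  1  'c'
  16  s[4:],s[11:]  1  'c'
  17  s[11:],s[3:]  2  'cc'
  18  s[3:],s[10:]  0  ''
  19  s[10:],s[9:]  1  'd'

n(n+1)/2 = 20·21/2 = 210
Σ LCP = 0 + 1 + 1 + 2 + 2 + 1 + 1 + 0 + 2 + 2 + 1 + 1 + 0 + 3 + 2 + 1 + 1 + 2 + 0 + 1 = 24
distinct = 210 − 24 = 186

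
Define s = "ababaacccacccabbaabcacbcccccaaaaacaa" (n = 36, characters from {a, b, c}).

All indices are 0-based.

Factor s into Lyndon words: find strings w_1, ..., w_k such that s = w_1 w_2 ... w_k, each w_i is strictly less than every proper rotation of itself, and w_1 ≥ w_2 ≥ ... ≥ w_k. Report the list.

["ab", "ab", "aacccacccabb", "aabcacbccccc", "aaaaac", "a", "a"]

emit factor 1: 'ab' (i=0, period=2)
emit factor 2: 'ab' (i=2, period=2)
emit factor 3: 'aacccacccabb' (i=4, period=12)
emit factor 4: 'aabcacbccccc' (i=16, period=12)
emit factor 5: 'aaaaac' (i=28, period=6)
emit factor 6: 'a' (i=34, period=1)
emit factor 7: 'a' (i=35, period=1)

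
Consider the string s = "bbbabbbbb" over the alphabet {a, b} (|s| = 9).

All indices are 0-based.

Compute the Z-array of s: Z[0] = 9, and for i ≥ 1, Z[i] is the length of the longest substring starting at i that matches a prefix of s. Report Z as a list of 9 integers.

Z[0]=9
i=1: outside box; Z[1]=2 extend→box=[1,3)
i=2: min(r-i=1, Z[1]=2)=1; Z[2]=1
i=3: outside box; Z[3]=0
i=4: outside box; Z[4]=3 extend→box=[4,7)
i=5: min(r-i=2, Z[1]=2)=2; Z[5]=3 extend→box=[5,8)
i=6: min(r-i=2, Z[1]=2)=2; Z[6]=3 extend→box=[6,9)
i=7: min(r-i=2, Z[1]=2)=2; Z[7]=2
i=8: min(r-i=1, Z[2]=1)=1; Z[8]=1

[9, 2, 1, 0, 3, 3, 3, 2, 1]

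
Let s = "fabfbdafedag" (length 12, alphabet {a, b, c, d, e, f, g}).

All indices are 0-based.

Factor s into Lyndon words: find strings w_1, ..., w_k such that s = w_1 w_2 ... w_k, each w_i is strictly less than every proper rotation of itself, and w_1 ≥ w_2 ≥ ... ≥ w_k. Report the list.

["f", "abfbdafedag"]

emit factor 1: 'f' (i=0, period=1)
emit factor 2: 'abfbdafedag' (i=1, period=11)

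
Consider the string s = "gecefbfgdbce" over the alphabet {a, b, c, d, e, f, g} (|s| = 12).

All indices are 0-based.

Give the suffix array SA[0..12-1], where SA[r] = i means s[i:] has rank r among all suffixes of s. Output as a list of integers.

[9, 5, 10, 2, 8, 11, 1, 3, 4, 6, 7, 0]

rank→(start, suffix):
  0 → (9, 'bce')
  1 → (5, 'bfgdbce')
  2 → (10, 'ce')
  3 → (2, 'cefbfgdbce')
  4 → (8, 'dbce')
  5 → (11, 'e')
  6 → (1, 'ecefbfgdbce')
  7 → (3, 'efbfgdbce')
  8 → (4, 'fbfgdbce')
  9 → (6, 'fgdbce')
  10 → (7, 'gdbce')
  11 → (0, 'gecefbfgdbce')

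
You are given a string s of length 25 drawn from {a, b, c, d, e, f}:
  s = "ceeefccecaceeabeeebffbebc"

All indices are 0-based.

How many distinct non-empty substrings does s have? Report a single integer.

rank→(start, suffix):
  0 → (13, 'abeeebffbebc')
  1 → (9, 'aceeabeeebffbebc')
  2 → (23, 'bc')
  3 → (21, 'bebc')
  4 → (14, 'beeebffbebc')
  5 → (18, 'bffbebc')
  6 → (24, 'c')
  7 → (8, 'caceeabeeebffbebc')
  8 → (5, 'ccecaceeabeeebffbebc')
  9 → (6, 'cecaceeabeeebffbebc')
  10 → (10, 'ceeabeeebffbebc')
  11 → (0, 'ceeefccecaceeabeeebffbebc')
  12 → (12, 'eabeeebffbebc')
  13 → (22, 'ebc')
  14 → (17, 'ebffbebc')
  15 → (7, 'ecaceeabeeebffbebc')
  16 → (11, 'eeabeeebffbebc')
  17 → (16, 'eebffbebc')
  18 → (15, 'eeebffbebc')
  19 → (1, 'eeefccecaceeabeeebffbebc')
  20 → (2, 'eefccecaceeabeeebffbebc')
  21 → (3, 'efccecaceeabeeebffbebc')
  22 → (20, 'fbebc')
  23 → (4, 'fccecaceeabeeebffbebc')
  24 → (19, 'ffbebc')

SA = [13, 9, 23, 21, 14, 18, 24, 8, 5, 6, 10, 0, 12, 22, 17, 7, 11, 16, 15, 1, 2, 3, 20, 4, 19]
rank  pair      lcp
   1  s[13:],s[9:]  1  'a'
   2  s[9:],s[23:]  0  ''
   3  s[23:],s[21:]  1  'b'
   4  s[21:],s[14:]  2  'be'
   5  s[14:],s[18:]  1  'b'
   6  s[18:],s[24:]  0  ''
   7  s[24:],s[8:]  1  'c'
   8  s[8:],s[5:]  1  'c'
   9  s[5:],s[6:]  1  'c'
  10  s[6:],s[10:]  2  'ce'
  11  s[10:],s[0:]  3  'cee'
  12  s[0:],s[12:]  0  ''
  13  s[12:],s[22:]  1  'e'
  14  s[22:],s[17:]  2  'eb'
  15  s[17:],s[7:]  1  'e'
  16  s[7:],s[11:]  1  'e'
  17  s[11:],s[16:]  2  'ee'
  18  s[16:],s[15:]  2  'ee'
  19  s[15:],s[1:]  3  'eee'
  20  s[1:],s[2:]  2  'ee'
  21  s[2:],s[3:]  1  'e'
  22  s[3:],s[20:]  0  ''
  23  s[20:],s[4:]  1  'f'
  24  s[4:],s[19:]  1  'f'

n(n+1)/2 = 25·26/2 = 325
Σ LCP = 0 + 1 + 0 + 1 + 2 + 1 + 0 + 1 + 1 + 1 + 2 + 3 + 0 + 1 + 2 + 1 + 1 + 2 + 2 + 3 + 2 + 1 + 0 + 1 + 1 = 30
distinct = 325 − 30 = 295

295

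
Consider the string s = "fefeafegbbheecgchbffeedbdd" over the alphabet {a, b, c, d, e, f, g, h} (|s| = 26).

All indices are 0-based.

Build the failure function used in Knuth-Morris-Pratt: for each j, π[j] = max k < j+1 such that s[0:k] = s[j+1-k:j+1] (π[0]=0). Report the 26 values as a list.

[0, 0, 1, 2, 0, 1, 2, 0, 0, 0, 0, 0, 0, 0, 0, 0, 0, 0, 1, 1, 2, 0, 0, 0, 0, 0]

π[0] = 0
j=1 s[j]='e': π[1]=0 (border '')
j=2 s[j]='f': π[2]=1 (border 'f')
j=3 s[j]='e': π[3]=2 (border 'fe')
j=4 s[j]='a': k: 2→0; π[4]=0 (border '')
j=5 s[j]='f': π[5]=1 (border 'f')
j=6 s[j]='e': π[6]=2 (border 'fe')
j=7 s[j]='g': k: 2→0; π[7]=0 (border '')
j=8 s[j]='b': π[8]=0 (border '')
j=9 s[j]='b': π[9]=0 (border '')
j=10 s[j]='h': π[10]=0 (border '')
j=11 s[j]='e': π[11]=0 (border '')
j=12 s[j]='e': π[12]=0 (border '')
j=13 s[j]='c': π[13]=0 (border '')
j=14 s[j]='g': π[14]=0 (border '')
j=15 s[j]='c': π[15]=0 (border '')
j=16 s[j]='h': π[16]=0 (border '')
j=17 s[j]='b': π[17]=0 (border '')
j=18 s[j]='f': π[18]=1 (border 'f')
j=19 s[j]='f': k: 1→0; π[19]=1 (border 'f')
j=20 s[j]='e': π[20]=2 (border 'fe')
j=21 s[j]='e': k: 2→0; π[21]=0 (border '')
j=22 s[j]='d': π[22]=0 (border '')
j=23 s[j]='b': π[23]=0 (border '')
j=24 s[j]='d': π[24]=0 (border '')
j=25 s[j]='d': π[25]=0 (border '')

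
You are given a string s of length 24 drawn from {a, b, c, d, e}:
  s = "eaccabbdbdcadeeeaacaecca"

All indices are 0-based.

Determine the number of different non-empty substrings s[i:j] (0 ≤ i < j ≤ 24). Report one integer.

rank→(start, suffix):
  0 → (23, 'a')
  1 → (16, 'aacaecca')
  2 → (4, 'abbdbdcadeeeaacaecca')
  3 → (17, 'acaecca')
  4 → (1, 'accabbdbdcadeeeaacaecca')
  5 → (11, 'adeeeaacaecca')
  6 → (19, 'aecca')
  7 → (5, 'bbdbdcadeeeaacaecca')
  8 → (6, 'bdbdcadeeeaacaecca')
  9 → (8, 'bdcadeeeaacaecca')
  10 → (22, 'ca')
  11 → (3, 'cabbdbdcadeeeaacaecca')
  12 → (10, 'cadeeeaacaecca')
  13 → (18, 'caecca')
  14 → (21, 'cca')
  15 → (2, 'ccabbdbdcadeeeaacaecca')
  16 → (7, 'dbdcadeeeaacaecca')
  17 → (9, 'dcadeeeaacaecca')
  18 → (12, 'deeeaacaecca')
  19 → (15, 'eaacaecca')
  20 → (0, 'eaccabbdbdcadeeeaacaecca')
  21 → (20, 'ecca')
  22 → (14, 'eeaacaecca')
  23 → (13, 'eeeaacaecca')

SA = [23, 16, 4, 17, 1, 11, 19, 5, 6, 8, 22, 3, 10, 18, 21, 2, 7, 9, 12, 15, 0, 20, 14, 13]
rank  pair      lcp
   1  s[23:],s[16:]  1  'a'
   2  s[16:],s[4:]  1  'a'
   3  s[4:],s[17:]  1  'a'
   4  s[17:],s[1:]  2  'ac'
   5  s[1:],s[11:]  1  'a'
   6  s[11:],s[19:]  1  'a'
   7  s[19:],s[5:]  0  ''
   8  s[5:],s[6:]  1  'b'
   9  s[6:],s[8:]  2  'bd'
  10  s[8:],s[22:]  0  ''
  11  s[22:],s[3:]  2  'ca'
  12  s[3:],s[10:]  2  'ca'
  13  s[10:],s[18:]  2  'ca'
  14  s[18:],s[21:]  1  'c'
  15  s[21:],s[2:]  3  'cca'
  16  s[2:],s[7:]  0  ''
  17  s[7:],s[9:]  1  'd'
  18  s[9:],s[12:]  1  'd'
  19  s[12:],s[15:]  0  ''
  20  s[15:],s[0:]  2  'ea'
  21  s[0:],s[20:]  1  'e'
  22  s[20:],s[14:]  1  'e'
  23  s[14:],s[13:]  2  'ee'

n(n+1)/2 = 24·25/2 = 300
Σ LCP = 0 + 1 + 1 + 1 + 2 + 1 + 1 + 0 + 1 + 2 + 0 + 2 + 2 + 2 + 1 + 3 + 0 + 1 + 1 + 0 + 2 + 1 + 1 + 2 = 28
distinct = 300 − 28 = 272

272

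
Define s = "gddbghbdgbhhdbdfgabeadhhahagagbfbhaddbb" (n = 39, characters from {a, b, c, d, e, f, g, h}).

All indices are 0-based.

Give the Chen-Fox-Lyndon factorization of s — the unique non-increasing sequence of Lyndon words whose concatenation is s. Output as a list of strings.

emit factor 1: 'g' (i=0, period=1)
emit factor 2: 'd' (i=1, period=1)
emit factor 3: 'd' (i=2, period=1)
emit factor 4: 'bgh' (i=3, period=3)
emit factor 5: 'bdgbhhd' (i=6, period=7)
emit factor 6: 'bdfg' (i=13, period=4)
emit factor 7: 'abeadhhahagagbfbhaddbb' (i=17, period=22)

["g", "d", "d", "bgh", "bdgbhhd", "bdfg", "abeadhhahagagbfbhaddbb"]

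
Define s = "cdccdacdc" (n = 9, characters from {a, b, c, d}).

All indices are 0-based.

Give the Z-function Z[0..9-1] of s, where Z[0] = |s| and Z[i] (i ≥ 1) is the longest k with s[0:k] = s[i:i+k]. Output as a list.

Z[0]=9
i=1: fresh scan; Z[1]=0
i=2: fresh scan; Z[2]=1 extend→box=[2,3)
i=3: fresh scan; Z[3]=2 extend→box=[3,5)
i=4: min(r-i=1, Z[1]=0)=0; Z[4]=0
i=5: fresh scan; Z[5]=0
i=6: fresh scan; Z[6]=3 extend→box=[6,9)
i=7: min(r-i=2, Z[1]=0)=0; Z[7]=0
i=8: min(r-i=1, Z[2]=1)=1; Z[8]=1

[9, 0, 1, 2, 0, 0, 3, 0, 1]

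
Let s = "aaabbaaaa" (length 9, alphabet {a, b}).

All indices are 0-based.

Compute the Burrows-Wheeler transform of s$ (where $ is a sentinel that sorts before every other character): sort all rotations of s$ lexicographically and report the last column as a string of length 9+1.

aaaab$aaba

rank  rotation    last
    0  $aaabbaaaa  a
    1  a$aaabbaaa  a
    2  aa$aaabbaa  a
    3  aaa$aaabba  a
    4  aaaa$aaabb  b
    5  aaabbaaaa$  $
    6  aabbaaaa$a  a
    7  abbaaaa$aa  a
    8  baaaa$aaab  b
    9  bbaaaa$aaa  a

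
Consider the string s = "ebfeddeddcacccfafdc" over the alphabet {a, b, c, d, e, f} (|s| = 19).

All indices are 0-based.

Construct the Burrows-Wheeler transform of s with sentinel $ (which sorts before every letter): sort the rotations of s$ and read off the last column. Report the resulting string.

ccfeddaccfdeed$dfcab

rank  rotation              last
    0  $ebfeddeddcacccfafdc  c
    1  acccfafdc$ebfeddeddc  c
    2  afdc$ebfeddeddcacccf  f
    3  bfeddeddcacccfafdc$e  e
    4  c$ebfeddeddcacccfafd  d
    5  cacccfafdc$ebfeddedd  d
    6  cccfafdc$ebfeddeddca  a
    7  ccfafdc$ebfeddeddcac  c
    8  cfafdc$ebfeddeddcacc  c
    9  dc$ebfeddeddcacccfaf  f
   10  dcacccfafdc$ebfedded  d
   11  ddcacccfafdc$ebfedde  e
   12  ddeddcacccfafdc$ebfe  e
   13  deddcacccfafdc$ebfed  d
   14  ebfeddeddcacccfafdc$  $
   15  eddcacccfafdc$ebfedd  d
   16  eddeddcacccfafdc$ebf  f
   17  fafdc$ebfeddeddcaccc  c
   18  fdc$ebfeddeddcacccfa  a
   19  feddeddcacccfafdc$eb  b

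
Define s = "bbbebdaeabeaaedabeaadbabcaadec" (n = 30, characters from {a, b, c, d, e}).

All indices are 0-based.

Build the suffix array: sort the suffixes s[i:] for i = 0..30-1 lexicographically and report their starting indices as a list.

[18, 25, 11, 22, 15, 8, 19, 26, 6, 12, 21, 0, 1, 23, 4, 16, 9, 2, 29, 24, 14, 5, 20, 27, 17, 10, 7, 3, 28, 13]

rank→(start, suffix):
  0 → (18, 'aadbabcaadec')
  1 → (25, 'aadec')
  2 → (11, 'aaedabeaadbabcaadec')
  3 → (22, 'abcaadec')
  4 → (15, 'abeaadbabcaadec')
  5 → (8, 'abeaaedabeaadbabcaadec')
  6 → (19, 'adbabcaadec')
  7 → (26, 'adec')
  8 → (6, 'aeabeaaedabeaadbabcaadec')
  9 → (12, 'aedabeaadbabcaadec')
  10 → (21, 'babcaadec')
  11 → (0, 'bbbebdaeabeaaedabeaadbabcaadec')
  12 → (1, 'bbebdaeabeaaedabeaadbabcaadec')
  13 → (23, 'bcaadec')
  14 → (4, 'bdaeabeaaedabeaadbabcaadec')
  15 → (16, 'beaadbabcaadec')
  16 → (9, 'beaaedabeaadbabcaadec')
  17 → (2, 'bebdaeabeaaedabeaadbabcaadec')
  18 → (29, 'c')
  19 → (24, 'caadec')
  20 → (14, 'dabeaadbabcaadec')
  21 → (5, 'daeabeaaedabeaadbabcaadec')
  22 → (20, 'dbabcaadec')
  23 → (27, 'dec')
  24 → (17, 'eaadbabcaadec')
  25 → (10, 'eaaedabeaadbabcaadec')
  26 → (7, 'eabeaaedabeaadbabcaadec')
  27 → (3, 'ebdaeabeaaedabeaadbabcaadec')
  28 → (28, 'ec')
  29 → (13, 'edabeaadbabcaadec')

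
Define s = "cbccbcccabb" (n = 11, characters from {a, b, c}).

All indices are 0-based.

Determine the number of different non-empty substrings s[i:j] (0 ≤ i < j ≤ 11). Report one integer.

sorted suffixes:
  #0 SA[0]=8  'abb'
  #1 SA[1]=10  'b'
  #2 SA[2]=9  'bb'
  #3 SA[3]=1  'bccbcccabb'
  #4 SA[4]=4  'bcccabb'
  #5 SA[5]=7  'cabb'
  #6 SA[6]=0  'cbccbcccabb'
  #7 SA[7]=3  'cbcccabb'
  #8 SA[8]=6  'ccabb'
  #9 SA[9]=2  'ccbcccabb'
  #10 SA[10]=5  'cccabb'

SA = [8, 10, 9, 1, 4, 7, 0, 3, 6, 2, 5]
[i] adj suffixes → lcp
  [1] 8/10 → 0 ('')
  [2] 10/9 → 1 ('b')
  [3] 9/1 → 1 ('b')
  [4] 1/4 → 3 ('bcc')
  [5] 4/7 → 0 ('')
  [6] 7/0 → 1 ('c')
  [7] 0/3 → 4 ('cbcc')
  [8] 3/6 → 1 ('c')
  [9] 6/2 → 2 ('cc')
  [10] 2/5 → 2 ('cc')

n(n+1)/2 = 11·12/2 = 66
Σ LCP = 0 + 0 + 1 + 1 + 3 + 0 + 1 + 4 + 1 + 2 + 2 = 15
distinct = 66 − 15 = 51

51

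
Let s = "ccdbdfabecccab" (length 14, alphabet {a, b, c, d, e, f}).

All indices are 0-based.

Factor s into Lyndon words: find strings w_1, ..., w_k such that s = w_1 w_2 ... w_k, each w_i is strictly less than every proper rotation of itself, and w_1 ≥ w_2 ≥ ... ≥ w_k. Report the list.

["ccd", "bdf", "abeccc", "ab"]

emit factor 1: 'ccd' (i=0, period=3)
emit factor 2: 'bdf' (i=3, period=3)
emit factor 3: 'abeccc' (i=6, period=6)
emit factor 4: 'ab' (i=12, period=2)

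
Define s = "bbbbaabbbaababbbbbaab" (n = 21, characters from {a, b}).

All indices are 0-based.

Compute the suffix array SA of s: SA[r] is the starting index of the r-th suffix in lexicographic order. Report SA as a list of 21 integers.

sorted suffixes:
  #0 SA[0]=18  'aab'
  #1 SA[1]=9  'aababbbbbaab'
  #2 SA[2]=4  'aabbbaababbbbbaab'
  #3 SA[3]=19  'ab'
  #4 SA[4]=10  'ababbbbbaab'
  #5 SA[5]=5  'abbbaababbbbbaab'
  #6 SA[6]=12  'abbbbbaab'
  #7 SA[7]=20  'b'
  #8 SA[8]=17  'baab'
  #9 SA[9]=8  'baababbbbbaab'
  #10 SA[10]=3  'baabbbaababbbbbaab'
  #11 SA[11]=11  'babbbbbaab'
  #12 SA[12]=16  'bbaab'
  #13 SA[13]=7  'bbaababbbbbaab'
  #14 SA[14]=2  'bbaabbbaababbbbbaab'
  #15 SA[15]=15  'bbbaab'
  #16 SA[16]=6  'bbbaababbbbbaab'
  #17 SA[17]=1  'bbbaabbbaababbbbbaab'
  #18 SA[18]=14  'bbbbaab'
  #19 SA[19]=0  'bbbbaabbbaababbbbbaab'
  #20 SA[20]=13  'bbbbbaab'

[18, 9, 4, 19, 10, 5, 12, 20, 17, 8, 3, 11, 16, 7, 2, 15, 6, 1, 14, 0, 13]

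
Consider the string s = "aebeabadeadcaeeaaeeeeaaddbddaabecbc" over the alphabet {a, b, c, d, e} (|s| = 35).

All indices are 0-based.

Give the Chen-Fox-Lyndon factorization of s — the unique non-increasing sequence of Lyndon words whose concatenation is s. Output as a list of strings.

emit factor 1: 'aebe' (i=0, period=4)
emit factor 2: 'abadeadcaee' (i=4, period=11)
emit factor 3: 'aaeeee' (i=15, period=6)
emit factor 4: 'aaddbdd' (i=21, period=7)
emit factor 5: 'aabecbc' (i=28, period=7)

["aebe", "abadeadcaee", "aaeeee", "aaddbdd", "aabecbc"]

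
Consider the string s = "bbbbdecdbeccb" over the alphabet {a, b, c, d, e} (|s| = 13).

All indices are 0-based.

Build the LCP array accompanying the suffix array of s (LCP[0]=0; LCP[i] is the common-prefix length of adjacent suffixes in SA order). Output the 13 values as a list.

rank | idx | suffix
   0 |  12 | b
   1 |   0 | bbbbdecdbeccb
   2 |   1 | bbbdecdbeccb
   3 |   2 | bbdecdbeccb
   4 |   3 | bdecdbeccb
   5 |   8 | beccb
   6 |  11 | cb
   7 |  10 | ccb
   8 |   6 | cdbeccb
   9 |   7 | dbeccb
  10 |   4 | decdbeccb
  11 |   9 | eccb
  12 |   5 | ecdbeccb

SA = [12, 0, 1, 2, 3, 8, 11, 10, 6, 7, 4, 9, 5]
rank  pair      lcp
   1  s[12:],s[0:]  1  'b'
   2  s[0:],s[1:]  3  'bbb'
   3  s[1:],s[2:]  2  'bb'
   4  s[2:],s[3:]  1  'b'
   5  s[3:],s[8:]  1  'b'
   6  s[8:],s[11:]  0  ''
   7  s[11:],s[10:]  1  'c'
   8  s[10:],s[6:]  1  'c'
   9  s[6:],s[7:]  0  ''
  10  s[7:],s[4:]  1  'd'
  11  s[4:],s[9:]  0  ''
  12  s[9:],s[5:]  2  'ec'

[0, 1, 3, 2, 1, 1, 0, 1, 1, 0, 1, 0, 2]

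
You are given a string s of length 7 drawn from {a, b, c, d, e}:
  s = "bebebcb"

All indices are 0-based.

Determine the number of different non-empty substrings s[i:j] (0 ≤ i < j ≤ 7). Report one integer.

21

sorted suffixes:
  #0 SA[0]=6  'b'
  #1 SA[1]=4  'bcb'
  #2 SA[2]=2  'bebcb'
  #3 SA[3]=0  'bebebcb'
  #4 SA[4]=5  'cb'
  #5 SA[5]=3  'ebcb'
  #6 SA[6]=1  'ebebcb'

SA = [6, 4, 2, 0, 5, 3, 1]
rank  pair      lcp
   1  s[6:],s[4:]  1  'b'
   2  s[4:],s[2:]  1  'b'
   3  s[2:],s[0:]  3  'beb'
   4  s[0:],s[5:]  0  ''
   5  s[5:],s[3:]  0  ''
   6  s[3:],s[1:]  2  'eb'

n(n+1)/2 = 7·8/2 = 28
Σ LCP = 0 + 1 + 1 + 3 + 0 + 0 + 2 = 7
distinct = 28 − 7 = 21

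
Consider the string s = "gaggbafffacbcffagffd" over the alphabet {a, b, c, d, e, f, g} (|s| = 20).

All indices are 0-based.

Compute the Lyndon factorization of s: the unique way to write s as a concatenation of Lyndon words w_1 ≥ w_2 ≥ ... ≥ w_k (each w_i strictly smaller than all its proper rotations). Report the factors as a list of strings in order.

["g", "aggb", "afff", "acbcffagffd"]

emit factor 1: 'g' (i=0, period=1)
emit factor 2: 'aggb' (i=1, period=4)
emit factor 3: 'afff' (i=5, period=4)
emit factor 4: 'acbcffagffd' (i=9, period=11)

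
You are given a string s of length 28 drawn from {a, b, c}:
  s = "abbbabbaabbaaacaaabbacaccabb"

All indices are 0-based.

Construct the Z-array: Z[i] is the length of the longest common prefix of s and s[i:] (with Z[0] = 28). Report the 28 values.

[28, 0, 0, 0, 3, 0, 0, 1, 3, 0, 0, 1, 1, 1, 0, 1, 1, 3, 0, 0, 1, 0, 1, 0, 0, 3, 0, 0]

Z[0]=28
i=1: fresh scan; Z[1]=0
i=2: fresh scan; Z[2]=0
i=3: fresh scan; Z[3]=0
i=4: fresh scan; Z[4]=3 extend→box=[4,7)
i=5: min(r-i=2, Z[1]=0)=0; Z[5]=0
i=6: min(r-i=1, Z[2]=0)=0; Z[6]=0
i=7: fresh scan; Z[7]=1 extend→box=[7,8)
i=8: fresh scan; Z[8]=3 extend→box=[8,11)
i=9: min(r-i=2, Z[1]=0)=0; Z[9]=0
i=10: min(r-i=1, Z[2]=0)=0; Z[10]=0
i=11: fresh scan; Z[11]=1 extend→box=[11,12)
i=12: fresh scan; Z[12]=1 extend→box=[12,13)
i=13: fresh scan; Z[13]=1 extend→box=[13,14)
i=14: fresh scan; Z[14]=0
i=15: fresh scan; Z[15]=1 extend→box=[15,16)
i=16: fresh scan; Z[16]=1 extend→box=[16,17)
i=17: fresh scan; Z[17]=3 extend→box=[17,20)
i=18: min(r-i=2, Z[1]=0)=0; Z[18]=0
i=19: min(r-i=1, Z[2]=0)=0; Z[19]=0
i=20: fresh scan; Z[20]=1 extend→box=[20,21)
i=21: fresh scan; Z[21]=0
i=22: fresh scan; Z[22]=1 extend→box=[22,23)
i=23: fresh scan; Z[23]=0
i=24: fresh scan; Z[24]=0
i=25: fresh scan; Z[25]=3 extend→box=[25,28)
i=26: min(r-i=2, Z[1]=0)=0; Z[26]=0
i=27: min(r-i=1, Z[2]=0)=0; Z[27]=0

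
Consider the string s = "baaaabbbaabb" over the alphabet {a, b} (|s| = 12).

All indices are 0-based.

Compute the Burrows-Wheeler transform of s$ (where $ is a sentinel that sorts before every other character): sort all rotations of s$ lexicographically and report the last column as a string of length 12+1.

rank  rotation       last
    0  $baaaabbbaabb  b
    1  aaaabbbaabb$b  b
    2  aaabbbaabb$ba  a
    3  aabb$baaaabbb  b
    4  aabbbaabb$baa  a
    5  abb$baaaabbba  a
    6  abbbaabb$baaa  a
    7  b$baaaabbbaab  b
    8  baaaabbbaabb$  $
    9  baabb$baaaabb  b
   10  bb$baaaabbbaa  a
   11  bbaabb$baaaab  b
   12  bbbaabb$baaaa  a

bbabaaab$baba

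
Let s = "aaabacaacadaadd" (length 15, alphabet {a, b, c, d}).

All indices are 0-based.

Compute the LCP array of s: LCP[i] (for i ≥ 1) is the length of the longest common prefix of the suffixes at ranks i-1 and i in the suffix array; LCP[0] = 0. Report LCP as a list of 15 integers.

sorted suffixes:
  #0 SA[0]=0  'aaabacaacadaadd'
  #1 SA[1]=1  'aabacaacadaadd'
  #2 SA[2]=6  'aacadaadd'
  #3 SA[3]=11  'aadd'
  #4 SA[4]=2  'abacaacadaadd'
  #5 SA[5]=4  'acaacadaadd'
  #6 SA[6]=7  'acadaadd'
  #7 SA[7]=9  'adaadd'
  #8 SA[8]=12  'add'
  #9 SA[9]=3  'bacaacadaadd'
  #10 SA[10]=5  'caacadaadd'
  #11 SA[11]=8  'cadaadd'
  #12 SA[12]=14  'd'
  #13 SA[13]=10  'daadd'
  #14 SA[14]=13  'dd'

SA = [0, 1, 6, 11, 2, 4, 7, 9, 12, 3, 5, 8, 14, 10, 13]
[i] adj suffixes → lcp
  [1] 0/1 → 2 ('aa')
  [2] 1/6 → 2 ('aa')
  [3] 6/11 → 2 ('aa')
  [4] 11/2 → 1 ('a')
  [5] 2/4 → 1 ('a')
  [6] 4/7 → 3 ('aca')
  [7] 7/9 → 1 ('a')
  [8] 9/12 → 2 ('ad')
  [9] 12/3 → 0 ('')
  [10] 3/5 → 0 ('')
  [11] 5/8 → 2 ('ca')
  [12] 8/14 → 0 ('')
  [13] 14/10 → 1 ('d')
  [14] 10/13 → 1 ('d')

[0, 2, 2, 2, 1, 1, 3, 1, 2, 0, 0, 2, 0, 1, 1]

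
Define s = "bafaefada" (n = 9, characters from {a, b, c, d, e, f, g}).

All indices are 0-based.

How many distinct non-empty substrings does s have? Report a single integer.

rank→(start, suffix):
  0 → (8, 'a')
  1 → (6, 'ada')
  2 → (3, 'aefada')
  3 → (1, 'afaefada')
  4 → (0, 'bafaefada')
  5 → (7, 'da')
  6 → (4, 'efada')
  7 → (5, 'fada')
  8 → (2, 'faefada')

SA = [8, 6, 3, 1, 0, 7, 4, 5, 2]
rank  pair      lcp
   1  s[8:],s[6:]  1  'a'
   2  s[6:],s[3:]  1  'a'
   3  s[3:],s[1:]  1  'a'
   4  s[1:],s[0:]  0  ''
   5  s[0:],s[7:]  0  ''
   6  s[7:],s[4:]  0  ''
   7  s[4:],s[5:]  0  ''
   8  s[5:],s[2:]  2  'fa'

n(n+1)/2 = 9·10/2 = 45
Σ LCP = 0 + 1 + 1 + 1 + 0 + 0 + 0 + 0 + 2 = 5
distinct = 45 − 5 = 40

40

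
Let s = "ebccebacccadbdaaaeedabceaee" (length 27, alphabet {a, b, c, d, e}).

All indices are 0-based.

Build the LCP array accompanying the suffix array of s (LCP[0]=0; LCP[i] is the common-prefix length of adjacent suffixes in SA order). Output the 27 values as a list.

[0, 2, 1, 1, 1, 1, 3, 0, 1, 2, 1, 0, 1, 2, 2, 1, 2, 0, 2, 1, 0, 1, 1, 2, 1, 1, 2]

rank→(start, suffix):
  0 → (14, 'aaaeedabceaee')
  1 → (15, 'aaeedabceaee')
  2 → (20, 'abceaee')
  3 → (6, 'acccadbdaaaeedabceaee')
  4 → (10, 'adbdaaaeedabceaee')
  5 → (24, 'aee')
  6 → (16, 'aeedabceaee')
  7 → (5, 'bacccadbdaaaeedabceaee')
  8 → (1, 'bccebacccadbdaaaeedabceaee')
  9 → (21, 'bceaee')
  10 → (12, 'bdaaaeedabceaee')
  11 → (9, 'cadbdaaaeedabceaee')
  12 → (8, 'ccadbdaaaeedabceaee')
  13 → (7, 'cccadbdaaaeedabceaee')
  14 → (2, 'ccebacccadbdaaaeedabceaee')
  15 → (22, 'ceaee')
  16 → (3, 'cebacccadbdaaaeedabceaee')
  17 → (13, 'daaaeedabceaee')
  18 → (19, 'dabceaee')
  19 → (11, 'dbdaaaeedabceaee')
  20 → (26, 'e')
  21 → (23, 'eaee')
  22 → (4, 'ebacccadbdaaaeedabceaee')
  23 → (0, 'ebccebacccadbdaaaeedabceaee')
  24 → (18, 'edabceaee')
  25 → (25, 'ee')
  26 → (17, 'eedabceaee')

SA = [14, 15, 20, 6, 10, 24, 16, 5, 1, 21, 12, 9, 8, 7, 2, 22, 3, 13, 19, 11, 26, 23, 4, 0, 18, 25, 17]
i: (SA[i-1],SA[i]) lcp shared
  1: (14,15) 2 'aa'
  2: (15,20) 1 'a'
  3: (20,6) 1 'a'
  4: (6,10) 1 'a'
  5: (10,24) 1 'a'
  6: (24,16) 3 'aee'
  7: (16,5) 0 ''
  8: (5,1) 1 'b'
  9: (1,21) 2 'bc'
  10: (21,12) 1 'b'
  11: (12,9) 0 ''
  12: (9,8) 1 'c'
  13: (8,7) 2 'cc'
  14: (7,2) 2 'cc'
  15: (2,22) 1 'c'
  16: (22,3) 2 'ce'
  17: (3,13) 0 ''
  18: (13,19) 2 'da'
  19: (19,11) 1 'd'
  20: (11,26) 0 ''
  21: (26,23) 1 'e'
  22: (23,4) 1 'e'
  23: (4,0) 2 'eb'
  24: (0,18) 1 'e'
  25: (18,25) 1 'e'
  26: (25,17) 2 'ee'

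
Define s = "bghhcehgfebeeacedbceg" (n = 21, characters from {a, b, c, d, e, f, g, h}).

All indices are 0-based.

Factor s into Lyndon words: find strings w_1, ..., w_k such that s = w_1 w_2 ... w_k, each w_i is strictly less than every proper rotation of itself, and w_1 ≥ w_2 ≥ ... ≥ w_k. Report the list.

["bghhcehgfe", "bee", "acedbceg"]

emit factor 1: 'bghhcehgfe' (i=0, period=10)
emit factor 2: 'bee' (i=10, period=3)
emit factor 3: 'acedbceg' (i=13, period=8)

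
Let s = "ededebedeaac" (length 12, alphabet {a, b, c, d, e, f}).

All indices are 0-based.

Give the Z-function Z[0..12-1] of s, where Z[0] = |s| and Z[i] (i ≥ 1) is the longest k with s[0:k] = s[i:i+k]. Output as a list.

[12, 0, 3, 0, 1, 0, 3, 0, 1, 0, 0, 0]

Z[0]=12
i=1: outside box; Z[1]=0
i=2: outside box; Z[2]=3 extend→box=[2,5)
i=3: min(r-i=2, Z[1]=0)=0; Z[3]=0
i=4: min(r-i=1, Z[2]=3)=1; Z[4]=1
i=5: outside box; Z[5]=0
i=6: outside box; Z[6]=3 extend→box=[6,9)
i=7: min(r-i=2, Z[1]=0)=0; Z[7]=0
i=8: min(r-i=1, Z[2]=3)=1; Z[8]=1
i=9: outside box; Z[9]=0
i=10: outside box; Z[10]=0
i=11: outside box; Z[11]=0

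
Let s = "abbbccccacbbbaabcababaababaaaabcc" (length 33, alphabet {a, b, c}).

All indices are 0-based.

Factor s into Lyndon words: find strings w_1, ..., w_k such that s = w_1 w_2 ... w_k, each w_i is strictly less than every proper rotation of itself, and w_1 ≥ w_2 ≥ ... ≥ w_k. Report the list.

["abbbccccacbbb", "aabcabab", "aabab", "aaaabcc"]

emit factor 1: 'abbbccccacbbb' (i=0, period=13)
emit factor 2: 'aabcabab' (i=13, period=8)
emit factor 3: 'aabab' (i=21, period=5)
emit factor 4: 'aaaabcc' (i=26, period=7)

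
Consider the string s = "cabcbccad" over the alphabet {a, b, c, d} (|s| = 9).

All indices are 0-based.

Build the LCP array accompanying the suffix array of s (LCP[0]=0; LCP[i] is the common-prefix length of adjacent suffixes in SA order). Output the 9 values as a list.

sorted suffixes:
  #0 SA[0]=1  'abcbccad'
  #1 SA[1]=7  'ad'
  #2 SA[2]=2  'bcbccad'
  #3 SA[3]=4  'bccad'
  #4 SA[4]=0  'cabcbccad'
  #5 SA[5]=6  'cad'
  #6 SA[6]=3  'cbccad'
  #7 SA[7]=5  'ccad'
  #8 SA[8]=8  'd'

SA = [1, 7, 2, 4, 0, 6, 3, 5, 8]
[i] adj suffixes → lcp
  [1] 1/7 → 1 ('a')
  [2] 7/2 → 0 ('')
  [3] 2/4 → 2 ('bc')
  [4] 4/0 → 0 ('')
  [5] 0/6 → 2 ('ca')
  [6] 6/3 → 1 ('c')
  [7] 3/5 → 1 ('c')
  [8] 5/8 → 0 ('')

[0, 1, 0, 2, 0, 2, 1, 1, 0]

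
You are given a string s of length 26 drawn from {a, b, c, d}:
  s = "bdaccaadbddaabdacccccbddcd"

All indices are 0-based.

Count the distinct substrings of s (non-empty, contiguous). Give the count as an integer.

rank | idx | suffix
   0 |  11 | aabdacccccbddcd
   1 |   5 | aadbddaabdacccccbddcd
   2 |  12 | abdacccccbddcd
   3 |   2 | accaadbddaabdacccccbddcd
   4 |  15 | acccccbddcd
   5 |   6 | adbddaabdacccccbddcd
   6 |   0 | bdaccaadbddaabdacccccbddcd
   7 |  13 | bdacccccbddcd
   8 |   8 | bddaabdacccccbddcd
   9 |  21 | bddcd
  10 |   4 | caadbddaabdacccccbddcd
  11 |  20 | cbddcd
  12 |   3 | ccaadbddaabdacccccbddcd
  13 |  19 | ccbddcd
  14 |  18 | cccbddcd
  15 |  17 | ccccbddcd
  16 |  16 | cccccbddcd
  17 |  24 | cd
  18 |  25 | d
  19 |  10 | daabdacccccbddcd
  20 |   1 | daccaadbddaabdacccccbddcd
  21 |  14 | dacccccbddcd
  22 |   7 | dbddaabdacccccbddcd
  23 |  23 | dcd
  24 |   9 | ddaabdacccccbddcd
  25 |  22 | ddcd

SA = [11, 5, 12, 2, 15, 6, 0, 13, 8, 21, 4, 20, 3, 19, 18, 17, 16, 24, 25, 10, 1, 14, 7, 23, 9, 22]
rank  pair      lcp
   1  s[11:],s[5:]  2  'aa'
   2  s[5:],s[12:]  1  'a'
   3  s[12:],s[2:]  1  'a'
   4  s[2:],s[15:]  3  'acc'
   5  s[15:],s[6:]  1  'a'
   6  s[6:],s[0:]  0  ''
   7  s[0:],s[13:]  5  'bdacc'
   8  s[13:],s[8:]  2  'bd'
   9  s[8:],s[21:]  3  'bdd'
  10  s[21:],s[4:]  0  ''
  11  s[4:],s[20:]  1  'c'
  12  s[20:],s[3:]  1  'c'
  13  s[3:],s[19:]  2  'cc'
  14  s[19:],s[18:]  2  'cc'
  15  s[18:],s[17:]  3  'ccc'
  16  s[17:],s[16:]  4  'cccc'
  17  s[16:],s[24:]  1  'c'
  18  s[24:],s[25:]  0  ''
  19  s[25:],s[10:]  1  'd'
  20  s[10:],s[1:]  2  'da'
  21  s[1:],s[14:]  4  'dacc'
  22  s[14:],s[7:]  1  'd'
  23  s[7:],s[23:]  1  'd'
  24  s[23:],s[9:]  1  'd'
  25  s[9:],s[22:]  2  'dd'

n(n+1)/2 = 26·27/2 = 351
Σ LCP = 0 + 2 + 1 + 1 + 3 + 1 + 0 + 5 + 2 + 3 + 0 + 1 + 1 + 2 + 2 + 3 + 4 + 1 + 0 + 1 + 2 + 4 + 1 + 1 + 1 + 2 = 44
distinct = 351 − 44 = 307

307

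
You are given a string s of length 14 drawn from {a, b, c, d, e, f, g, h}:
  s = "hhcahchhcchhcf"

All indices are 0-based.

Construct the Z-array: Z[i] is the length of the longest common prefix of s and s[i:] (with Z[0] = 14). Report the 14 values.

[14, 1, 0, 0, 1, 0, 3, 1, 0, 0, 3, 1, 0, 0]

Z[0]=14
i=1: outside box; Z[1]=1 extend→box=[1,2)
i=2: outside box; Z[2]=0
i=3: outside box; Z[3]=0
i=4: outside box; Z[4]=1 extend→box=[4,5)
i=5: outside box; Z[5]=0
i=6: outside box; Z[6]=3 extend→box=[6,9)
i=7: min(r-i=2, Z[1]=1)=1; Z[7]=1
i=8: min(r-i=1, Z[2]=0)=0; Z[8]=0
i=9: outside box; Z[9]=0
i=10: outside box; Z[10]=3 extend→box=[10,13)
i=11: min(r-i=2, Z[1]=1)=1; Z[11]=1
i=12: min(r-i=1, Z[2]=0)=0; Z[12]=0
i=13: outside box; Z[13]=0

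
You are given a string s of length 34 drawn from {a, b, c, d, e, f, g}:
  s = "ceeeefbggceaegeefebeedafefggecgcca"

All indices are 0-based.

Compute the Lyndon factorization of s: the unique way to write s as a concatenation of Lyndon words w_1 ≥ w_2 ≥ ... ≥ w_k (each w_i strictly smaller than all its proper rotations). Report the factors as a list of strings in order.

["ceeeef", "bggce", "aegeefebeedafefggecgcc", "a"]

emit factor 1: 'ceeeef' (i=0, period=6)
emit factor 2: 'bggce' (i=6, period=5)
emit factor 3: 'aegeefebeedafefggecgcc' (i=11, period=22)
emit factor 4: 'a' (i=33, period=1)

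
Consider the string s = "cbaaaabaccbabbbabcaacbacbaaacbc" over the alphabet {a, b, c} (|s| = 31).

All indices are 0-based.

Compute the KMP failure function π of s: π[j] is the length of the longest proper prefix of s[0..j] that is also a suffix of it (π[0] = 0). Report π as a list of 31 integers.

[0, 0, 0, 0, 0, 0, 0, 0, 1, 1, 2, 3, 0, 0, 0, 0, 0, 1, 0, 0, 1, 2, 3, 1, 2, 3, 4, 5, 1, 2, 1]

π[0] = 0
j=1 s[j]='b': π[1]=0 (border '')
j=2 s[j]='a': π[2]=0 (border '')
j=3 s[j]='a': π[3]=0 (border '')
j=4 s[j]='a': π[4]=0 (border '')
j=5 s[j]='a': π[5]=0 (border '')
j=6 s[j]='b': π[6]=0 (border '')
j=7 s[j]='a': π[7]=0 (border '')
j=8 s[j]='c': π[8]=1 (border 'c')
j=9 s[j]='c': k: 1→0; π[9]=1 (border 'c')
j=10 s[j]='b': π[10]=2 (border 'cb')
j=11 s[j]='a': π[11]=3 (border 'cba')
j=12 s[j]='b': k: 3→0; π[12]=0 (border '')
j=13 s[j]='b': π[13]=0 (border '')
j=14 s[j]='b': π[14]=0 (border '')
j=15 s[j]='a': π[15]=0 (border '')
j=16 s[j]='b': π[16]=0 (border '')
j=17 s[j]='c': π[17]=1 (border 'c')
j=18 s[j]='a': k: 1→0; π[18]=0 (border '')
j=19 s[j]='a': π[19]=0 (border '')
j=20 s[j]='c': π[20]=1 (border 'c')
j=21 s[j]='b': π[21]=2 (border 'cb')
j=22 s[j]='a': π[22]=3 (border 'cba')
j=23 s[j]='c': k: 3→0; π[23]=1 (border 'c')
j=24 s[j]='b': π[24]=2 (border 'cb')
j=25 s[j]='a': π[25]=3 (border 'cba')
j=26 s[j]='a': π[26]=4 (border 'cbaa')
j=27 s[j]='a': π[27]=5 (border 'cbaaa')
j=28 s[j]='c': k: 5→0; π[28]=1 (border 'c')
j=29 s[j]='b': π[29]=2 (border 'cb')
j=30 s[j]='c': k: 2→0; π[30]=1 (border 'c')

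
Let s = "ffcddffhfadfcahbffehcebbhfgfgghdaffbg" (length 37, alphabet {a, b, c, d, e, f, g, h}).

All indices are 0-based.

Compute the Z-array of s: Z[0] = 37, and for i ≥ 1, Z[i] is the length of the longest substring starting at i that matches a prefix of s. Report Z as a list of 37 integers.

[37, 1, 0, 0, 0, 2, 1, 0, 1, 0, 0, 1, 0, 0, 0, 0, 2, 1, 0, 0, 0, 0, 0, 0, 0, 1, 0, 1, 0, 0, 0, 0, 0, 2, 1, 0, 0]

Z[0]=37
i=1: fresh scan; Z[1]=1 extend→box=[1,2)
i=2: fresh scan; Z[2]=0
i=3: fresh scan; Z[3]=0
i=4: fresh scan; Z[4]=0
i=5: fresh scan; Z[5]=2 extend→box=[5,7)
i=6: min(r-i=1, Z[1]=1)=1; Z[6]=1
i=7: fresh scan; Z[7]=0
i=8: fresh scan; Z[8]=1 extend→box=[8,9)
i=9: fresh scan; Z[9]=0
i=10: fresh scan; Z[10]=0
i=11: fresh scan; Z[11]=1 extend→box=[11,12)
i=12: fresh scan; Z[12]=0
i=13: fresh scan; Z[13]=0
i=14: fresh scan; Z[14]=0
i=15: fresh scan; Z[15]=0
i=16: fresh scan; Z[16]=2 extend→box=[16,18)
i=17: min(r-i=1, Z[1]=1)=1; Z[17]=1
i=18: fresh scan; Z[18]=0
i=19: fresh scan; Z[19]=0
i=20: fresh scan; Z[20]=0
i=21: fresh scan; Z[21]=0
i=22: fresh scan; Z[22]=0
i=23: fresh scan; Z[23]=0
i=24: fresh scan; Z[24]=0
i=25: fresh scan; Z[25]=1 extend→box=[25,26)
i=26: fresh scan; Z[26]=0
i=27: fresh scan; Z[27]=1 extend→box=[27,28)
i=28: fresh scan; Z[28]=0
i=29: fresh scan; Z[29]=0
i=30: fresh scan; Z[30]=0
i=31: fresh scan; Z[31]=0
i=32: fresh scan; Z[32]=0
i=33: fresh scan; Z[33]=2 extend→box=[33,35)
i=34: min(r-i=1, Z[1]=1)=1; Z[34]=1
i=35: fresh scan; Z[35]=0
i=36: fresh scan; Z[36]=0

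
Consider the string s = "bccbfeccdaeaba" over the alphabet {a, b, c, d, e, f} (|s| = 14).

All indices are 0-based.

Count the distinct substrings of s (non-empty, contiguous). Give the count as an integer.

96

sorted suffixes:
  #0 SA[0]=13  'a'
  #1 SA[1]=11  'aba'
  #2 SA[2]=9  'aeaba'
  #3 SA[3]=12  'ba'
  #4 SA[4]=0  'bccbfeccdaeaba'
  #5 SA[5]=3  'bfeccdaeaba'
  #6 SA[6]=2  'cbfeccdaeaba'
  #7 SA[7]=1  'ccbfeccdaeaba'
  #8 SA[8]=6  'ccdaeaba'
  #9 SA[9]=7  'cdaeaba'
  #10 SA[10]=8  'daeaba'
  #11 SA[11]=10  'eaba'
  #12 SA[12]=5  'eccdaeaba'
  #13 SA[13]=4  'feccdaeaba'

SA = [13, 11, 9, 12, 0, 3, 2, 1, 6, 7, 8, 10, 5, 4]
[i] adj suffixes → lcp
  [1] 13/11 → 1 ('a')
  [2] 11/9 → 1 ('a')
  [3] 9/12 → 0 ('')
  [4] 12/0 → 1 ('b')
  [5] 0/3 → 1 ('b')
  [6] 3/2 → 0 ('')
  [7] 2/1 → 1 ('c')
  [8] 1/6 → 2 ('cc')
  [9] 6/7 → 1 ('c')
  [10] 7/8 → 0 ('')
  [11] 8/10 → 0 ('')
  [12] 10/5 → 1 ('e')
  [13] 5/4 → 0 ('')

n(n+1)/2 = 14·15/2 = 105
Σ LCP = 0 + 1 + 1 + 0 + 1 + 1 + 0 + 1 + 2 + 1 + 0 + 0 + 1 + 0 = 9
distinct = 105 − 9 = 96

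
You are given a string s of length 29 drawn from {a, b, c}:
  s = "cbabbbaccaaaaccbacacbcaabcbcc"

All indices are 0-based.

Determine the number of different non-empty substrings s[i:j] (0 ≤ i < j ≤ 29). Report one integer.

384

rank | idx | suffix
   0 |   9 | aaaaccbacacbcaabcbcc
   1 |  10 | aaaccbacacbcaabcbcc
   2 |  22 | aabcbcc
   3 |  11 | aaccbacacbcaabcbcc
   4 |   2 | abbbaccaaaaccbacacbcaabcbcc
   5 |  23 | abcbcc
   6 |  16 | acacbcaabcbcc
   7 |  18 | acbcaabcbcc
   8 |   6 | accaaaaccbacacbcaabcbcc
   9 |  12 | accbacacbcaabcbcc
  10 |   1 | babbbaccaaaaccbacacbcaabcbcc
  11 |  15 | bacacbcaabcbcc
  12 |   5 | baccaaaaccbacacbcaabcbcc
  13 |   4 | bbaccaaaaccbacacbcaabcbcc
  14 |   3 | bbbaccaaaaccbacacbcaabcbcc
  15 |  20 | bcaabcbcc
  16 |  24 | bcbcc
  17 |  26 | bcc
  18 |  28 | c
  19 |   8 | caaaaccbacacbcaabcbcc
  20 |  21 | caabcbcc
  21 |  17 | cacbcaabcbcc
  22 |   0 | cbabbbaccaaaaccbacacbcaabcbcc
  23 |  14 | cbacacbcaabcbcc
  24 |  19 | cbcaabcbcc
  25 |  25 | cbcc
  26 |  27 | cc
  27 |   7 | ccaaaaccbacacbcaabcbcc
  28 |  13 | ccbacacbcaabcbcc

SA = [9, 10, 22, 11, 2, 23, 16, 18, 6, 12, 1, 15, 5, 4, 3, 20, 24, 26, 28, 8, 21, 17, 0, 14, 19, 25, 27, 7, 13]
i: (SA[i-1],SA[i]) lcp shared
  1: (9,10) 3 'aaa'
  2: (10,22) 2 'aa'
  3: (22,11) 2 'aa'
  4: (11,2) 1 'a'
  5: (2,23) 2 'ab'
  6: (23,16) 1 'a'
  7: (16,18) 2 'ac'
  8: (18,6) 2 'ac'
  9: (6,12) 3 'acc'
  10: (12,1) 0 ''
  11: (1,15) 2 'ba'
  12: (15,5) 3 'bac'
  13: (5,4) 1 'b'
  14: (4,3) 2 'bb'
  15: (3,20) 1 'b'
  16: (20,24) 2 'bc'
  17: (24,26) 2 'bc'
  18: (26,28) 0 ''
  19: (28,8) 1 'c'
  20: (8,21) 3 'caa'
  21: (21,17) 2 'ca'
  22: (17,0) 1 'c'
  23: (0,14) 3 'cba'
  24: (14,19) 2 'cb'
  25: (19,25) 3 'cbc'
  26: (25,27) 1 'c'
  27: (27,7) 2 'cc'
  28: (7,13) 2 'cc'

n(n+1)/2 = 29·30/2 = 435
Σ LCP = 0 + 3 + 2 + 2 + 1 + 2 + 1 + 2 + 2 + 3 + 0 + 2 + 3 + 1 + 2 + 1 + 2 + 2 + 0 + 1 + 3 + 2 + 1 + 3 + 2 + 3 + 1 + 2 + 2 = 51
distinct = 435 − 51 = 384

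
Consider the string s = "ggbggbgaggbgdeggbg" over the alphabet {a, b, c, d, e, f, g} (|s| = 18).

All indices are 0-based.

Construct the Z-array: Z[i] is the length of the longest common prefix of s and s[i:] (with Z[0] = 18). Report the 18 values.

[18, 1, 0, 4, 1, 0, 1, 0, 4, 1, 0, 1, 0, 0, 4, 1, 0, 1]

Z[0]=18
i=1: i≥r, start 0; Z[1]=1 scan→box=[1,2)
i=2: i≥r, start 0; Z[2]=0
i=3: i≥r, start 0; Z[3]=4 scan→box=[3,7)
i=4: min(r-i=3, Z[1]=1)=1; Z[4]=1
i=5: min(r-i=2, Z[2]=0)=0; Z[5]=0
i=6: min(r-i=1, Z[3]=4)=1; Z[6]=1
i=7: i≥r, start 0; Z[7]=0
i=8: i≥r, start 0; Z[8]=4 scan→box=[8,12)
i=9: min(r-i=3, Z[1]=1)=1; Z[9]=1
i=10: min(r-i=2, Z[2]=0)=0; Z[10]=0
i=11: min(r-i=1, Z[3]=4)=1; Z[11]=1
i=12: i≥r, start 0; Z[12]=0
i=13: i≥r, start 0; Z[13]=0
i=14: i≥r, start 0; Z[14]=4 scan→box=[14,18)
i=15: min(r-i=3, Z[1]=1)=1; Z[15]=1
i=16: min(r-i=2, Z[2]=0)=0; Z[16]=0
i=17: min(r-i=1, Z[3]=4)=1; Z[17]=1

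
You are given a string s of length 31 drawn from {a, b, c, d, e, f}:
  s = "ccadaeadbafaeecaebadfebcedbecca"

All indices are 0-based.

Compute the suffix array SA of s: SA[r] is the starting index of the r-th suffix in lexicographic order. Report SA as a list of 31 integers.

rank→(start, suffix):
  0 → (30, 'a')
  1 → (2, 'adaeadbafaeecaebadfebcedbecca')
  2 → (6, 'adbafaeecaebadfebcedbecca')
  3 → (18, 'adfebcedbecca')
  4 → (4, 'aeadbafaeecaebadfebcedbecca')
  5 → (15, 'aebadfebcedbecca')
  6 → (11, 'aeecaebadfebcedbecca')
  7 → (9, 'afaeecaebadfebcedbecca')
  8 → (17, 'badfebcedbecca')
  9 → (8, 'bafaeecaebadfebcedbecca')
  10 → (22, 'bcedbecca')
  11 → (26, 'becca')
  12 → (29, 'ca')
  13 → (1, 'cadaeadbafaeecaebadfebcedbecca')
  14 → (14, 'caebadfebcedbecca')
  15 → (28, 'cca')
  16 → (0, 'ccadaeadbafaeecaebadfebcedbecca')
  17 → (23, 'cedbecca')
  18 → (3, 'daeadbafaeecaebadfebcedbecca')
  19 → (7, 'dbafaeecaebadfebcedbecca')
  20 → (25, 'dbecca')
  21 → (19, 'dfebcedbecca')
  22 → (5, 'eadbafaeecaebadfebcedbecca')
  23 → (16, 'ebadfebcedbecca')
  24 → (21, 'ebcedbecca')
  25 → (13, 'ecaebadfebcedbecca')
  26 → (27, 'ecca')
  27 → (24, 'edbecca')
  28 → (12, 'eecaebadfebcedbecca')
  29 → (10, 'faeecaebadfebcedbecca')
  30 → (20, 'febcedbecca')

[30, 2, 6, 18, 4, 15, 11, 9, 17, 8, 22, 26, 29, 1, 14, 28, 0, 23, 3, 7, 25, 19, 5, 16, 21, 13, 27, 24, 12, 10, 20]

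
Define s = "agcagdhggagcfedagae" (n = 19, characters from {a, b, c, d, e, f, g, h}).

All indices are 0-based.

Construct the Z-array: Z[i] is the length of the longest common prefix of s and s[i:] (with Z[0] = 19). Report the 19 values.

[19, 0, 0, 2, 0, 0, 0, 0, 0, 3, 0, 0, 0, 0, 0, 2, 0, 1, 0]

Z[0]=19
i=1: i≥r, start 0; Z[1]=0
i=2: i≥r, start 0; Z[2]=0
i=3: i≥r, start 0; Z[3]=2 grow→box=[3,5)
i=4: min(r-i=1, Z[1]=0)=0; Z[4]=0
i=5: i≥r, start 0; Z[5]=0
i=6: i≥r, start 0; Z[6]=0
i=7: i≥r, start 0; Z[7]=0
i=8: i≥r, start 0; Z[8]=0
i=9: i≥r, start 0; Z[9]=3 grow→box=[9,12)
i=10: min(r-i=2, Z[1]=0)=0; Z[10]=0
i=11: min(r-i=1, Z[2]=0)=0; Z[11]=0
i=12: i≥r, start 0; Z[12]=0
i=13: i≥r, start 0; Z[13]=0
i=14: i≥r, start 0; Z[14]=0
i=15: i≥r, start 0; Z[15]=2 grow→box=[15,17)
i=16: min(r-i=1, Z[1]=0)=0; Z[16]=0
i=17: i≥r, start 0; Z[17]=1 grow→box=[17,18)
i=18: i≥r, start 0; Z[18]=0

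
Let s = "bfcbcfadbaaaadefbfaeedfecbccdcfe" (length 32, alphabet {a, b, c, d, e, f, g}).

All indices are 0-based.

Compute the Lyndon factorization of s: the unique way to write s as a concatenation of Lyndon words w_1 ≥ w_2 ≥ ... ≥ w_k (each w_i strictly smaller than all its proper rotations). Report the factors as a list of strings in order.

["bfc", "bcf", "adb", "aaaadefbfaeedfecbccdcfe"]

emit factor 1: 'bfc' (i=0, period=3)
emit factor 2: 'bcf' (i=3, period=3)
emit factor 3: 'adb' (i=6, period=3)
emit factor 4: 'aaaadefbfaeedfecbccdcfe' (i=9, period=23)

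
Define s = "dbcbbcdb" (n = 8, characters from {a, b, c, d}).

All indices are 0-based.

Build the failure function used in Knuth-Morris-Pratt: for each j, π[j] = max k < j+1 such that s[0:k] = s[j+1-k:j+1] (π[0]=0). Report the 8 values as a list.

[0, 0, 0, 0, 0, 0, 1, 2]

π[0] = 0
j=1 s[j]='b': π[1]=0 (border '')
j=2 s[j]='c': π[2]=0 (border '')
j=3 s[j]='b': π[3]=0 (border '')
j=4 s[j]='b': π[4]=0 (border '')
j=5 s[j]='c': π[5]=0 (border '')
j=6 s[j]='d': π[6]=1 (border 'd')
j=7 s[j]='b': π[7]=2 (border 'db')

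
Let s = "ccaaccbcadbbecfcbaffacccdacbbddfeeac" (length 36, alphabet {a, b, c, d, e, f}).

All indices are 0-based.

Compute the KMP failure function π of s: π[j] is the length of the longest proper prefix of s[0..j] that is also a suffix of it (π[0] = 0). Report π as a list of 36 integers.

[0, 1, 0, 0, 1, 2, 0, 1, 0, 0, 0, 0, 0, 1, 0, 1, 0, 0, 0, 0, 0, 1, 2, 2, 0, 0, 1, 0, 0, 0, 0, 0, 0, 0, 0, 1]

π[0] = 0
j=1 s[j]='c': π[1]=1 (border 'c')
j=2 s[j]='a': k: 1→0; π[2]=0 (border '')
j=3 s[j]='a': π[3]=0 (border '')
j=4 s[j]='c': π[4]=1 (border 'c')
j=5 s[j]='c': π[5]=2 (border 'cc')
j=6 s[j]='b': k: 2→1→0; π[6]=0 (border '')
j=7 s[j]='c': π[7]=1 (border 'c')
j=8 s[j]='a': k: 1→0; π[8]=0 (border '')
j=9 s[j]='d': π[9]=0 (border '')
j=10 s[j]='b': π[10]=0 (border '')
j=11 s[j]='b': π[11]=0 (border '')
j=12 s[j]='e': π[12]=0 (border '')
j=13 s[j]='c': π[13]=1 (border 'c')
j=14 s[j]='f': k: 1→0; π[14]=0 (border '')
j=15 s[j]='c': π[15]=1 (border 'c')
j=16 s[j]='b': k: 1→0; π[16]=0 (border '')
j=17 s[j]='a': π[17]=0 (border '')
j=18 s[j]='f': π[18]=0 (border '')
j=19 s[j]='f': π[19]=0 (border '')
j=20 s[j]='a': π[20]=0 (border '')
j=21 s[j]='c': π[21]=1 (border 'c')
j=22 s[j]='c': π[22]=2 (border 'cc')
j=23 s[j]='c': k: 2→1; π[23]=2 (border 'cc')
j=24 s[j]='d': k: 2→1→0; π[24]=0 (border '')
j=25 s[j]='a': π[25]=0 (border '')
j=26 s[j]='c': π[26]=1 (border 'c')
j=27 s[j]='b': k: 1→0; π[27]=0 (border '')
j=28 s[j]='b': π[28]=0 (border '')
j=29 s[j]='d': π[29]=0 (border '')
j=30 s[j]='d': π[30]=0 (border '')
j=31 s[j]='f': π[31]=0 (border '')
j=32 s[j]='e': π[32]=0 (border '')
j=33 s[j]='e': π[33]=0 (border '')
j=34 s[j]='a': π[34]=0 (border '')
j=35 s[j]='c': π[35]=1 (border 'c')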